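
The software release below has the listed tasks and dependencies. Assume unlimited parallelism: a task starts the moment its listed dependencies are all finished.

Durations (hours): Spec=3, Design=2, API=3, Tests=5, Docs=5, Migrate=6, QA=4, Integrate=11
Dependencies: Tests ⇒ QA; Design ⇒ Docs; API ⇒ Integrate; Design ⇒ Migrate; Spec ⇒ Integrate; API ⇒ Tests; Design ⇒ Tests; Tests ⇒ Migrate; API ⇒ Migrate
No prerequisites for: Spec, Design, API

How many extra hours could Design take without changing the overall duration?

1

Critical path: Spec→Integrate = 3+11 = 14, so the finish is 14 hours.
Design finishes as early as 2 and must finish by 3.
Slack of Design = 1 − 0 = 1 hour.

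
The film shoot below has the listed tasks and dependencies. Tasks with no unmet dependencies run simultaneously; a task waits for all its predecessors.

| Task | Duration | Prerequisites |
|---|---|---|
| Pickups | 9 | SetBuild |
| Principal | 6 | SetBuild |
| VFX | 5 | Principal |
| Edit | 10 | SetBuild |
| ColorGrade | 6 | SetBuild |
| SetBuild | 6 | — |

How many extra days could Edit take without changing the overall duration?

SetBuild→Principal→VFX = 6+6+5 = 17 sets the makespan at 17 days.
Edit finishes as early as 16 and must finish by 17.
Float = 17 − 16 = 1.

1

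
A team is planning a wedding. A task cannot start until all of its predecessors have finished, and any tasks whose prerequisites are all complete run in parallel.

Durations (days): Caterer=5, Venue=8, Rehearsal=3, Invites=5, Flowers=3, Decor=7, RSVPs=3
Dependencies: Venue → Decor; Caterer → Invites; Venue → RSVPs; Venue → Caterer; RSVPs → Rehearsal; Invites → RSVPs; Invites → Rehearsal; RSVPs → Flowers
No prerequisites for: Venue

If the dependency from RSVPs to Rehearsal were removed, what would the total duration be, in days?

24

Before: longest chain Venue→Caterer→Invites→RSVPs→Flowers = 8+5+5+3+3 = 24, finish 24.
Without RSVPs→Rehearsal, Rehearsal's earliest start moves from 21 to 18.
The longest chain is now Venue→Caterer→Invites→RSVPs→Flowers = 8+5+5+3+3 = 24, so the job takes 24 days.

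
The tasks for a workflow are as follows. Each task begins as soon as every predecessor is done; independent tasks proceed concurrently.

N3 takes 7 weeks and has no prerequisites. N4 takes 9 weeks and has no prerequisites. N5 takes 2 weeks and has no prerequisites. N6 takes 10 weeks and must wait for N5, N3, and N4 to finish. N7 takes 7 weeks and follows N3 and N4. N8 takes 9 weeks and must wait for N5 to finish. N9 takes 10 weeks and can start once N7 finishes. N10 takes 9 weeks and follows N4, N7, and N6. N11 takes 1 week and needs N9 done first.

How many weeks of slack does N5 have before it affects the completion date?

7

Critical path: N4→N6→N10 = 9+10+9 = 28, so the finish is 28 weeks.
The longest chain containing N5 totals 21 weeks.
Float = 28 − 21 = 7.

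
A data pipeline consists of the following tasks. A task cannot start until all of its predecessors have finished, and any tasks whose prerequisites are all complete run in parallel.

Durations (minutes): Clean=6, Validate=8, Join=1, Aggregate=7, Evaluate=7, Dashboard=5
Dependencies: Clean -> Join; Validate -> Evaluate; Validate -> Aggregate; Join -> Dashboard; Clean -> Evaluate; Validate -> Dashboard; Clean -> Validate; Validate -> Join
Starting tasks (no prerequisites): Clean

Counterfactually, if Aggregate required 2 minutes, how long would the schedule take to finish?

Critical path before the change: Clean→Validate→Aggregate = 6+8+7 = 21 giving 21 minutes.
Aggregate is on the critical path; changing it to 2 makes that path 16 minutes.
New critical path: Clean→Validate→Evaluate = 6+8+7 = 21 ⇒ 21 minutes.

21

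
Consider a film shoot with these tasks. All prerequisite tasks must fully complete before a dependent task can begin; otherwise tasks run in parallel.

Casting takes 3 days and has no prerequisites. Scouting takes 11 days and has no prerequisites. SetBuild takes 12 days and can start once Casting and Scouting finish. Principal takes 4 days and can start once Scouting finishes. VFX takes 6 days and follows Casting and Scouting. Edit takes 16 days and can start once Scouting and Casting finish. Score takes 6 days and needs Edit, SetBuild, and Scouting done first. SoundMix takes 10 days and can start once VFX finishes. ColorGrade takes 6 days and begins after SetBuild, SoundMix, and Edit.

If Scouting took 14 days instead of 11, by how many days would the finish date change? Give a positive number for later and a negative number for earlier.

3

Actual critical path: Scouting→VFX→SoundMix→ColorGrade = 11+6+10+6 = 33 ⇒ 33 days.
Since Scouting is critical, the +3 change carries straight to that chain (now 36 days).
That remains the longest chain; total 36 days.
Change in finish: 36 − 33 = +3 days.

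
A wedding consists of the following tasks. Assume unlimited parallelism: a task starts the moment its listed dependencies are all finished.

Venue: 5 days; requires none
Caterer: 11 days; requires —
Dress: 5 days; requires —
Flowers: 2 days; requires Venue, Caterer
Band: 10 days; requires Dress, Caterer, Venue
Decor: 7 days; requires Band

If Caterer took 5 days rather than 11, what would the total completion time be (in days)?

22

The binding path is Caterer→Band→Decor = 11+10+7 = 28; finish at 28 days.
Since Caterer is critical, the -6 change carries straight to that chain (now 22 days).
The binding chain switches to Venue→Band→Decor = 5+10+7 = 22; finish 22 days.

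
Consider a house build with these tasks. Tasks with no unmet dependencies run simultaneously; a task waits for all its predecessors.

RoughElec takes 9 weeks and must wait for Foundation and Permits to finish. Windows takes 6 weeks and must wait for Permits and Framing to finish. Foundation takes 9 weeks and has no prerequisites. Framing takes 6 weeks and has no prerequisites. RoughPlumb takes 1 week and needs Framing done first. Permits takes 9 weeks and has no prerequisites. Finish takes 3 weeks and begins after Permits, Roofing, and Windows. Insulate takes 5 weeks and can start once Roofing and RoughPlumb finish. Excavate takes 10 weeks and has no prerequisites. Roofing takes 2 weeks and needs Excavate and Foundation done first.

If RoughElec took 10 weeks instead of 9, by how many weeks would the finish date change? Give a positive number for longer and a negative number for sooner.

1

As given, the longest chain is Foundation→RoughElec = 9+9 = 18, so the finish is 18 weeks.
RoughElec is on the critical path; changing it to 10 makes that path 19 weeks.
Now Permits→RoughElec = 9+10 = 19 is longest, so the finish becomes 19 weeks.
Change in finish: 19 − 18 = +1 weeks.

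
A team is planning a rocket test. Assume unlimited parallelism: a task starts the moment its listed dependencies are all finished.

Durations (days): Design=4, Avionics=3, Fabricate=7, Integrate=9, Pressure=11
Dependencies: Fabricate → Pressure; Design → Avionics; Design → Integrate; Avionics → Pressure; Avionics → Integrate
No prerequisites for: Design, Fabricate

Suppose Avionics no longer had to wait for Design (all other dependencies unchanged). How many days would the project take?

Before: longest chain Design→Avionics→Pressure = 4+3+11 = 18, finish 18.
Without Design→Avionics, Avionics's earliest start moves from 4 to 0.
The longest chain is now Fabricate→Pressure = 7+11 = 18, so the project takes 18 days.

18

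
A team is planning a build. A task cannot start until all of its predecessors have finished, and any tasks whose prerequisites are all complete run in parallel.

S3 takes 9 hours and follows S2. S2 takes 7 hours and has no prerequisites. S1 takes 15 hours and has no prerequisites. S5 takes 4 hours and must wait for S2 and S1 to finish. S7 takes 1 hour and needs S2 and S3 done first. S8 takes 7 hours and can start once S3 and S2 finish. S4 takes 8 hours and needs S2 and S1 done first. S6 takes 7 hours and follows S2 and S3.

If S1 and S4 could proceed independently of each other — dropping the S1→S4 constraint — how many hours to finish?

With the dependency in place, S1→S4 = 15+8 = 23 sets the finish at 23 hours.
Without S1→S4, S4's earliest start moves from 15 to 7.
The longest chain is now S2→S3→S6 = 7+9+7 = 23, so the build takes 23 hours.

23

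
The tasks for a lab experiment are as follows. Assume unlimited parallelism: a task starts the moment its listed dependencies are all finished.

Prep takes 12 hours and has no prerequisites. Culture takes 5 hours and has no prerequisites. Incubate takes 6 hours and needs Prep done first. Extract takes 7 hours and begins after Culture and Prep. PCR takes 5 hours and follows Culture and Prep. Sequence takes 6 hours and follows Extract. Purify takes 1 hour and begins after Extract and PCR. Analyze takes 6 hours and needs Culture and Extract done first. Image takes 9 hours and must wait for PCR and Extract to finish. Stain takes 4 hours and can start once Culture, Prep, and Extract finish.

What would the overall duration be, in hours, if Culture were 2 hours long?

As given, the longest chain is Prep→Extract→Image = 12+7+9 = 28, so the finish is 28 hours.
The longest path through Culture is only 21 hours, so Culture has float 7.
No other chain overtakes it, so the finish is 28 hours.

28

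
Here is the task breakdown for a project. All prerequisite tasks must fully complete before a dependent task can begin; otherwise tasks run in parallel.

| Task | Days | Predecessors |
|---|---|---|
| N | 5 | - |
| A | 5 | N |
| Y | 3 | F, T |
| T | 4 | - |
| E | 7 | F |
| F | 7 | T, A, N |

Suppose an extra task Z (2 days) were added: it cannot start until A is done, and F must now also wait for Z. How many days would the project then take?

26

Originally the project takes 24 days.
With Z inserted, F now waits for max(T, A, N, Z).
New critical path: N→A→Z→F→E = 5+5+2+7+7 = 26 ⇒ 26 days.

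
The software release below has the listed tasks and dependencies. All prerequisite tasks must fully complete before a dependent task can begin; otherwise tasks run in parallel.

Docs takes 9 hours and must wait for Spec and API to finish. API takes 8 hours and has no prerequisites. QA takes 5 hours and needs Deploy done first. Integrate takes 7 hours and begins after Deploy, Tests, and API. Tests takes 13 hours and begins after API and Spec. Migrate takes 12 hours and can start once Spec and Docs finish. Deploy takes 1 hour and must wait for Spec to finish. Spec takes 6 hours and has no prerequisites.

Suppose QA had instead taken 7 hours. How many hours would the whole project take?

29

Actual critical path: API→Docs→Migrate = 8+9+12 = 29 ⇒ 29 hours.
QA is off the critical path — its longest chain is 12 hours, giving 17 of slack.
That remains the longest chain; total 29 hours.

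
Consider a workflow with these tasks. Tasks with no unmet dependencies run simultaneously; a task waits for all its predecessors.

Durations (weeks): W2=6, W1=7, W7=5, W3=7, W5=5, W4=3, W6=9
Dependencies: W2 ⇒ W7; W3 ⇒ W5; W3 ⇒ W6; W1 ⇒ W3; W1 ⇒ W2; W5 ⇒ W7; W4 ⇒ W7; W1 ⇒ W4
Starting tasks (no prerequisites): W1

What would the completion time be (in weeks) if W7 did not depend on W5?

23

With the dependency in place, W1→W3→W5→W7 = 7+7+5+5 = 24 sets the finish at 24 weeks.
Without W5→W7, W7's earliest start moves from 19 to 13.
The longest chain is now W1→W3→W6 = 7+7+9 = 23, so the plan takes 23 weeks.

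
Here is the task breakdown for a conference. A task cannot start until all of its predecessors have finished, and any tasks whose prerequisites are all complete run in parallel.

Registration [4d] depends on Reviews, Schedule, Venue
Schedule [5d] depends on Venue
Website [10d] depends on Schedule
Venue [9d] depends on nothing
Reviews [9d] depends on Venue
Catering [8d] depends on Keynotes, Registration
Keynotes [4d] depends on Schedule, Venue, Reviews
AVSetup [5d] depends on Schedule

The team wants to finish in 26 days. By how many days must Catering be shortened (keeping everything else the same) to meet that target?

4

Current finish: 30 days; target: 26.
Catering is on every critical path, so each day cut from Catering cuts the finish by one (this holds down to a finish of 24).
Need 30 − 26 = 4 days off Catering → Catering becomes 4 days, finish becomes 26.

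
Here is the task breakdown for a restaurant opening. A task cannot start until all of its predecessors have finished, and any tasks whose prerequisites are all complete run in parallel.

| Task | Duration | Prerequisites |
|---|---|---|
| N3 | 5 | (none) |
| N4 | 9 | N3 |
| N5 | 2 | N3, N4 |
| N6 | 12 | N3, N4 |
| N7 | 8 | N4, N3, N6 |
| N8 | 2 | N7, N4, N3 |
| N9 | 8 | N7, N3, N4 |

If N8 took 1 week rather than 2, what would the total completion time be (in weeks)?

Actual critical path: N3→N4→N6→N7→N9 = 5+9+12+8+8 = 42 ⇒ 42 weeks.
The longest path through N8 is only 36 weeks, so N8 has float 6.
That remains the longest chain; total 42 weeks.

42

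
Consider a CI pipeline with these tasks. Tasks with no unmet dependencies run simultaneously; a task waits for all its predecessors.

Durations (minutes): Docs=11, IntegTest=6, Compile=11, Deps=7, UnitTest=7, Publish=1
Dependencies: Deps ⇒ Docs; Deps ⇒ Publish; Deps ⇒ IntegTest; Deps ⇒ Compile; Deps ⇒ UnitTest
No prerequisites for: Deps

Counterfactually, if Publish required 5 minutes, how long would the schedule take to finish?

Baseline: Deps→Compile = 7+11 = 18 → 18 minutes.
Publish is off the critical path — its longest chain is 8 minutes, giving 10 of slack.
That remains the longest chain; total 18 minutes.

18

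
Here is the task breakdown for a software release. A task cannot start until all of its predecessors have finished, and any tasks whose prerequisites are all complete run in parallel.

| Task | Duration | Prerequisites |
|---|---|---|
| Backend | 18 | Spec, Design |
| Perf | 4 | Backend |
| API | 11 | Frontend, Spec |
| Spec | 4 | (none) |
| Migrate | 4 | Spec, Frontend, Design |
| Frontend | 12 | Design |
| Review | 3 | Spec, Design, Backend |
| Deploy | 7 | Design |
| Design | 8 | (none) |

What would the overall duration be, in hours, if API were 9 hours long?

Baseline: Design→Frontend→API = 8+12+11 = 31 → 31 hours.
Since API is critical, the -2 change carries straight to that chain (now 29 hours).
Now Design→Backend→Perf = 8+18+4 = 30 is longest, so the finish becomes 30 hours.

30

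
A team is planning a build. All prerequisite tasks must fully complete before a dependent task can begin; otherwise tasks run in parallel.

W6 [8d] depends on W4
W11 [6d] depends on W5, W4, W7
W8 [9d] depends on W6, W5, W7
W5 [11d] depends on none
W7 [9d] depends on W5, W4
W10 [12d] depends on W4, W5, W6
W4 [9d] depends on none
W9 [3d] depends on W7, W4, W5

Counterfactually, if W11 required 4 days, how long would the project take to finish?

29

As given, the longest chain is W4→W6→W10 = 9+8+12 = 29, so the finish is 29 days.
The longest path through W11 is only 26 days, so W11 has float 3.
The critical path is still W4→W6→W10; finish is now 29 days.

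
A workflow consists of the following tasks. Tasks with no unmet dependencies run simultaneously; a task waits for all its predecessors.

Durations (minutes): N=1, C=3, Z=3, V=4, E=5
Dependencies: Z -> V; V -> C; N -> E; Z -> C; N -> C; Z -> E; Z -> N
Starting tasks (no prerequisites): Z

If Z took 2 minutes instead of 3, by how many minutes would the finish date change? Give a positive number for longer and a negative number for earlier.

-1

As given, the longest chain is Z→V→C = 3+4+3 = 10, so the finish is 10 minutes.
Since Z is critical, the -1 change carries straight to that chain (now 9 minutes).
The critical path is still Z→V→C; finish is now 9 minutes.
Change in finish: 9 − 10 = -1 minutes.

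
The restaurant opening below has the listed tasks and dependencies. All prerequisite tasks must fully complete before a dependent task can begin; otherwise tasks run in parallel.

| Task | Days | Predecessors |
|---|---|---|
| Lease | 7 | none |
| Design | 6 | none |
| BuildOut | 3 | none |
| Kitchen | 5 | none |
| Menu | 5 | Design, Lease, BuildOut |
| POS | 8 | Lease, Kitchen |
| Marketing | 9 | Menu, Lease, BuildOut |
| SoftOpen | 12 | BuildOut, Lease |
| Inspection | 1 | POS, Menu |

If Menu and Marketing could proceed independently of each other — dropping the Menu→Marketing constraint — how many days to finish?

Original critical path: Lease→Menu→Marketing = 7+5+9 = 21 ⇒ 21 days.
Without Menu→Marketing, Marketing's earliest start moves from 12 to 7.
New critical path: Lease→SoftOpen = 7+12 = 19 ⇒ 19 days.

19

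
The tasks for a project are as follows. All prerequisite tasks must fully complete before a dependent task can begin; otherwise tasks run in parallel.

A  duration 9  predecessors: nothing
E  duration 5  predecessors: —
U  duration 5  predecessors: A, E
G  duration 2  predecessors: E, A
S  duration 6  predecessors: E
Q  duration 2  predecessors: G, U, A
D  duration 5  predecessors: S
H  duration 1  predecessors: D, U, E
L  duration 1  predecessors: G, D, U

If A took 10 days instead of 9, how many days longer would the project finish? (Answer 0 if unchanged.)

0

Baseline: E→S→D→H = 5+6+5+1 = 17 → 17 days.
The longest path through A is only 16 days, so A has float 1.
New critical path: A→U→Q = 10+5+2 = 17 ⇒ 17 days.
Change in finish: 17 − 17 = +0 days.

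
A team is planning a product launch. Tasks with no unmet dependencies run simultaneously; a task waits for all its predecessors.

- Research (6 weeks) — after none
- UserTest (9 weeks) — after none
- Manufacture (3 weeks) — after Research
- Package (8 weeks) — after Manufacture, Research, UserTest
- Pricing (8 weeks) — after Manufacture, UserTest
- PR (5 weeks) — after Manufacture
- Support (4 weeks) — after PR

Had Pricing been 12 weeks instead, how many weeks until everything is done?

The binding path is Research→Manufacture→PR→Support = 6+3+5+4 = 18; finish at 18 weeks.
Pricing is off the critical path — its longest chain is 17 weeks, giving 1 of slack.
The binding chain switches to Research→Manufacture→Pricing = 6+3+12 = 21; finish 21 weeks.

21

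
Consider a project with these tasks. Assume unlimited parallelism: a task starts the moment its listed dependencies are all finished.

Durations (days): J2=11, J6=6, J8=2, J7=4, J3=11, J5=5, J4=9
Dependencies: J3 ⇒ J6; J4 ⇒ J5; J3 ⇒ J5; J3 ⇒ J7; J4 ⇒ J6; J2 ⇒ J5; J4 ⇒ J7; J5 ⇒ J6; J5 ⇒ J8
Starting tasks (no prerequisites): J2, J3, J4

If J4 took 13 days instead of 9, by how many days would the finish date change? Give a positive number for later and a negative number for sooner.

As given, the longest chain is J2→J5→J6 = 11+5+6 = 22, so the finish is 22 days.
J4 has 2 days of float (longest path through it is 20).
The binding chain switches to J4→J5→J6 = 13+5+6 = 24; finish 24 days.
Change in finish: 24 − 22 = +2 days.

2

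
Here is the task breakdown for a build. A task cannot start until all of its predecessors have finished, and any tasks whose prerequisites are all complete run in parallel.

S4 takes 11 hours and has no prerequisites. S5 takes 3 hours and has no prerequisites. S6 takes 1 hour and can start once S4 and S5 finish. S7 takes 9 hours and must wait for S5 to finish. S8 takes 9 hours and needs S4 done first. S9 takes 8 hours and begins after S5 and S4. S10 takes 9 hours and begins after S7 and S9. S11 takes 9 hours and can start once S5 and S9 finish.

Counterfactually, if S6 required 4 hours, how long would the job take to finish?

Actual critical path: S4→S9→S10 = 11+8+9 = 28 ⇒ 28 hours.
S6 has 16 hours of float (longest path through it is 12).
That remains the longest chain; total 28 hours.

28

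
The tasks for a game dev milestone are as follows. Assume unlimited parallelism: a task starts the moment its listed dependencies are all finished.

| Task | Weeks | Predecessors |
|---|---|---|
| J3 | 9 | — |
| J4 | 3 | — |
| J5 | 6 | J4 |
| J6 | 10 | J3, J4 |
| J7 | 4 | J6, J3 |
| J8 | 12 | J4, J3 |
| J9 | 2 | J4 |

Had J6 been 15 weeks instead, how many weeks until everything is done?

Actual critical path: J3→J6→J7 = 9+10+4 = 23 ⇒ 23 weeks.
J6 lies on that path, so at 15 weeks the path becomes 28 weeks.
That remains the longest chain; total 28 weeks.

28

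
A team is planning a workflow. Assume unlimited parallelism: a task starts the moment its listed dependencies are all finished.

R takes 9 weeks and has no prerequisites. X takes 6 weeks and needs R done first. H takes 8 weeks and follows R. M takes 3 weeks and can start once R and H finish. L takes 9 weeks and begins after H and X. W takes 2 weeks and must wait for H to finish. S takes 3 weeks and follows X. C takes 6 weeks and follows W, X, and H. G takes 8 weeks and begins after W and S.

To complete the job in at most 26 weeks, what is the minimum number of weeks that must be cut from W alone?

1

Current finish: 27 weeks; target: 26.
W is on every critical path, so each week cut from W cuts the finish by one (this holds down to a finish of 26).
Need 27 − 26 = 1 week off W → W becomes 1 week, finish becomes 26.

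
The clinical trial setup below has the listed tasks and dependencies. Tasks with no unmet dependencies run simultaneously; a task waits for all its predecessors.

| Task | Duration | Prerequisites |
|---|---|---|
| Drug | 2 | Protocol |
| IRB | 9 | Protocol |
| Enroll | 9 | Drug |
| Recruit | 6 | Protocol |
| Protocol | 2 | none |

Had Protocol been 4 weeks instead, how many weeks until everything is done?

15

The binding path is Protocol→Drug→Enroll = 2+2+9 = 13; finish at 13 weeks.
Protocol lies on that path, so at 4 weeks the path becomes 15 weeks.
No other chain overtakes it, so the finish is 15 weeks.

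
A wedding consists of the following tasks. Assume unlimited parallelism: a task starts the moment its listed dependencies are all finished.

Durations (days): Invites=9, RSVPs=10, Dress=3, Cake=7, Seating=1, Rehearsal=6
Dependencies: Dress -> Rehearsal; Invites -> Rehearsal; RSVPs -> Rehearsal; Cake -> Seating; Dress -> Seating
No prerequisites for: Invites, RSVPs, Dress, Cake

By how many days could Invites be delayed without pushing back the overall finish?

The longest chain is RSVPs→Rehearsal = 10+6 = 16; overall finish 16 days.
Invites finishes as early as 9 and must finish by 10.
Slack of Invites = 1 − 0 = 1 day.

1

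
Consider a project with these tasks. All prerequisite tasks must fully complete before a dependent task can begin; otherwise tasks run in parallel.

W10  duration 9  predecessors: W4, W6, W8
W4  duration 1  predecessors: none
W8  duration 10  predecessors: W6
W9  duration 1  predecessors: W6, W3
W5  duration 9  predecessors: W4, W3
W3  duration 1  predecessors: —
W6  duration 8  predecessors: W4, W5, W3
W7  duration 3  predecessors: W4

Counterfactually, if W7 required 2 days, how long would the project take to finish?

The binding path is W3→W5→W6→W8→W10 = 1+9+8+10+9 = 37; finish at 37 days.
W7 has 33 days of float (longest path through it is 4).
The critical path is still W3→W5→W6→W8→W10; finish is now 37 days.

37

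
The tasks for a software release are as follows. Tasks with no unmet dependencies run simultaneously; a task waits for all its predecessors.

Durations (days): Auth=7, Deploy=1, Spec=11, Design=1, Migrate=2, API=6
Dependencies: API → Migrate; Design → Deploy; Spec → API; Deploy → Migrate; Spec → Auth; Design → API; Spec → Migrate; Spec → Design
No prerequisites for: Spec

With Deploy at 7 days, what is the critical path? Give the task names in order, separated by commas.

Spec, Design, Deploy, Migrate

The binding path is Spec→Design→API→Migrate = 11+1+6+2 = 20; finish at 20 days.
Deploy is off the critical path — its longest chain is 15 days, giving 5 of slack.
The binding chain switches to Spec→Design→Deploy→Migrate = 11+1+7+2 = 21; finish 21 days.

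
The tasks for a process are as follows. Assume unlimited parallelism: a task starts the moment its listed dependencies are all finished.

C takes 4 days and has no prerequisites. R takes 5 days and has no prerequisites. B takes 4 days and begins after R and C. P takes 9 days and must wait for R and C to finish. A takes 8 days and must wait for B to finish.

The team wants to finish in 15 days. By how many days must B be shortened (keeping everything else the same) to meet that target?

2

Current finish: 17 days; target: 15.
B is on every critical path, so each day cut from B cuts the finish by one (this holds down to a finish of 14).
Need 17 − 15 = 2 days off B → B becomes 2 days, finish becomes 15.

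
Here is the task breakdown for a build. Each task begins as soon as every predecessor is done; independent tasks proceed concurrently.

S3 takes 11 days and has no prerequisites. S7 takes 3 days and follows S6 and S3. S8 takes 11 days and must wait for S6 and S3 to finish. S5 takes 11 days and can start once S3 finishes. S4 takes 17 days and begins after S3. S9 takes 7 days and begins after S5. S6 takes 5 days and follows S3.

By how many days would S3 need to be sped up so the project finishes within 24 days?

Current finish: 29 days; target: 24.
S3 is on every critical path, so each day cut from S3 cuts the finish by one (this holds down to a finish of 19).
Need 29 − 24 = 5 days off S3 → S3 becomes 6 days, finish becomes 24.

5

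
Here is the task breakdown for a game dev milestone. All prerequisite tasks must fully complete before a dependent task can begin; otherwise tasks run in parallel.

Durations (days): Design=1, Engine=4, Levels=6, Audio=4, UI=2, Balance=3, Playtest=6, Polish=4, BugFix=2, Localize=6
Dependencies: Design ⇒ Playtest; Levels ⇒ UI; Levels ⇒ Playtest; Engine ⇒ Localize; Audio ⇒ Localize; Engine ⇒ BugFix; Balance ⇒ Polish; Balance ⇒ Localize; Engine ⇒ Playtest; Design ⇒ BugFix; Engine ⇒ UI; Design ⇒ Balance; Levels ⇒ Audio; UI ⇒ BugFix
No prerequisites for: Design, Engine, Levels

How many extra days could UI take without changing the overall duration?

6

Levels→Audio→Localize = 6+4+6 = 16 sets the makespan at 16 days.
The longest chain containing UI totals 10 days.
Slack of UI = 12 − 6 = 6 days.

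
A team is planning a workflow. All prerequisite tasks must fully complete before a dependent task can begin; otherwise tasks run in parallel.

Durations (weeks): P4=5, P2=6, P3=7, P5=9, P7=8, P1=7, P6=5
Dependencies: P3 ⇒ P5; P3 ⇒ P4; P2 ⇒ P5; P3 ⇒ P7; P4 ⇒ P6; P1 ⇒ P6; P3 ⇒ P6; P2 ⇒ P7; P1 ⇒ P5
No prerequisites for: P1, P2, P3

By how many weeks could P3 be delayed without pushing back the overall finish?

Critical path: P3→P4→P6 = 7+5+5 = 17, so the finish is 17 weeks.
Longest path through P3: 17 weeks (earliest finish 7, latest finish 7).
Float = 17 − 17 = 0.

0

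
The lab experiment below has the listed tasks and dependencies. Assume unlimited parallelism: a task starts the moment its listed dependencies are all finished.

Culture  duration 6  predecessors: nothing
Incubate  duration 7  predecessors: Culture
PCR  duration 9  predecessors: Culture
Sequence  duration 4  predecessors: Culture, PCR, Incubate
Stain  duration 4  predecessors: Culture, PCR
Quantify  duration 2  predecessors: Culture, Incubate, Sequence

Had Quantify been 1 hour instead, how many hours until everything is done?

20

As given, the longest chain is Culture→PCR→Sequence→Quantify = 6+9+4+2 = 21, so the finish is 21 hours.
Since Quantify is critical, the -1 change carries straight to that chain (now 20 hours).
No other chain overtakes it, so the finish is 20 hours.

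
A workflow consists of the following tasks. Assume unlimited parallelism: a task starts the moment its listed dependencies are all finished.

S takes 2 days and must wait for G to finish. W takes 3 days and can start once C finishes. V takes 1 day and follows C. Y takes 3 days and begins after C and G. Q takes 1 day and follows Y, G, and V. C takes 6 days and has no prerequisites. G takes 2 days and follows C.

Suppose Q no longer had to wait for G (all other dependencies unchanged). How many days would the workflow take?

Original critical path: C→G→Y→Q = 6+2+3+1 = 12 ⇒ 12 days.
Dropping G→Q doesn't change Q's earliest start (11); another predecessor still binds.
The longest chain is now C→G→Y→Q = 6+2+3+1 = 12, so the workflow takes 12 days.

12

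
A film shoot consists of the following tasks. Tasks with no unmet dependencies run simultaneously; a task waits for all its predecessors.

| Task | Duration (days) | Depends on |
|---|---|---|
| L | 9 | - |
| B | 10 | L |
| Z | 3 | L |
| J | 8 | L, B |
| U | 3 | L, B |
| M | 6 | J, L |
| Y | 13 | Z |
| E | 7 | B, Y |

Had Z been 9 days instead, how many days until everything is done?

Critical path before the change: L→B→J→M = 9+10+8+6 = 33 giving 33 days.
Z is off the critical path — its longest chain is 32 days, giving 1 of slack.
The binding chain switches to L→Z→Y→E = 9+9+13+7 = 38; finish 38 days.

38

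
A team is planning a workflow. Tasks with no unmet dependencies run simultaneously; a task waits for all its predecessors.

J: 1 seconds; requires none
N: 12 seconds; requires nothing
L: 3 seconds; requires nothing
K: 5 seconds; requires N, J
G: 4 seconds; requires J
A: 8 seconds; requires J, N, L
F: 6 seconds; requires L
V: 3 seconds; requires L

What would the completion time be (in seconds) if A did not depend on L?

20

With the dependency in place, N→A = 12+8 = 20 sets the finish at 20 seconds.
Dropping L→A doesn't change A's earliest start (12); another predecessor still binds.
New critical path: N→A = 12+8 = 20 ⇒ 20 seconds.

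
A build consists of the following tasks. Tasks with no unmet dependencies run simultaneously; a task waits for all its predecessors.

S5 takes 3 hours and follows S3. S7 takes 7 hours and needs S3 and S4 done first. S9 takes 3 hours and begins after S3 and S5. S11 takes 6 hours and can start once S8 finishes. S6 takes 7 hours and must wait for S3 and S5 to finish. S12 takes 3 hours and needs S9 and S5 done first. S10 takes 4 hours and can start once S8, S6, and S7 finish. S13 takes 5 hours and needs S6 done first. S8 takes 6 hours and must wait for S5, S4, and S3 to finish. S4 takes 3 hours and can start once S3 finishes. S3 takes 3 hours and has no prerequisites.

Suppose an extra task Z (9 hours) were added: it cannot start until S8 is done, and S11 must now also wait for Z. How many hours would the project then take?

27

Originally the project takes 18 hours.
With Z inserted, S11 now waits for max(S8, Z).
New critical path: S3→S4→S8→Z→S11 = 3+3+6+9+6 = 27 ⇒ 27 hours.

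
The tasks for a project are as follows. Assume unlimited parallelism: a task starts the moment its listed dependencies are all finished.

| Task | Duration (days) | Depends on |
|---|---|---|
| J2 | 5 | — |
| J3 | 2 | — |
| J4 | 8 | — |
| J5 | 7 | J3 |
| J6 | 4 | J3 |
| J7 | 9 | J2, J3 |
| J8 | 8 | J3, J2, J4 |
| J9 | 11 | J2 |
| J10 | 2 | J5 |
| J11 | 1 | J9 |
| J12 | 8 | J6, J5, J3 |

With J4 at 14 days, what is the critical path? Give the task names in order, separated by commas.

J4, J8

Baseline: J2→J9→J11 = 5+11+1 = 17 → 17 days.
J4 is off the critical path — its longest chain is 16 days, giving 1 of slack.
New critical path: J4→J8 = 14+8 = 22 ⇒ 22 days.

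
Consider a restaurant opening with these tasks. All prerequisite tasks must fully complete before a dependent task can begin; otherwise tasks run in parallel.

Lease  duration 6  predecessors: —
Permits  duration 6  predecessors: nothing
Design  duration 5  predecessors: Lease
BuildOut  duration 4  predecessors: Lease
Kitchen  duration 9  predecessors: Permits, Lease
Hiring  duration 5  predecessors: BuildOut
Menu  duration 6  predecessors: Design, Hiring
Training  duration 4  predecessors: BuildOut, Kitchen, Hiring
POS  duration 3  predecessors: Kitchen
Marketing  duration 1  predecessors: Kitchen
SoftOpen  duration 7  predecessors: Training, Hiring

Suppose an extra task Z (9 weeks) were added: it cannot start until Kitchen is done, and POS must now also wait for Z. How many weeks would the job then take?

27

Originally the job takes 26 weeks.
With Z inserted, POS now waits for max(Kitchen, Z).
New critical path: Lease→Kitchen→Z→POS = 6+9+9+3 = 27 ⇒ 27 weeks.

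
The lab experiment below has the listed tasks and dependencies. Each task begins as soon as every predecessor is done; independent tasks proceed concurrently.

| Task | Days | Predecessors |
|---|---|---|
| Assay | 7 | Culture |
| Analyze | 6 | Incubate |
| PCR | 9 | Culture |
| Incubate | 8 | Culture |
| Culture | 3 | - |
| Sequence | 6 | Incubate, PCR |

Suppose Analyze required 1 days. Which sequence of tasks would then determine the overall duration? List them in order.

The binding path is Culture→PCR→Sequence = 3+9+6 = 18; finish at 18 days.
The longest path through Analyze is only 17 days, so Analyze has float 1.
No other chain overtakes it, so the finish is 18 days.

Culture, PCR, Sequence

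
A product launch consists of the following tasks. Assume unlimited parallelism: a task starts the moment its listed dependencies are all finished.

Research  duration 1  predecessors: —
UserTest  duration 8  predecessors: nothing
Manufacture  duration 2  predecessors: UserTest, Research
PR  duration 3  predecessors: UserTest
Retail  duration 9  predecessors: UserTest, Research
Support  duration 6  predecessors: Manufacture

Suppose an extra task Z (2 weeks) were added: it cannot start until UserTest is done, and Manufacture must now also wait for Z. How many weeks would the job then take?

Originally the job takes 17 weeks.
With Z inserted, Manufacture now waits for max(UserTest, Research, Z).
New critical path: UserTest→Z→Manufacture→Support = 8+2+2+6 = 18 ⇒ 18 weeks.

18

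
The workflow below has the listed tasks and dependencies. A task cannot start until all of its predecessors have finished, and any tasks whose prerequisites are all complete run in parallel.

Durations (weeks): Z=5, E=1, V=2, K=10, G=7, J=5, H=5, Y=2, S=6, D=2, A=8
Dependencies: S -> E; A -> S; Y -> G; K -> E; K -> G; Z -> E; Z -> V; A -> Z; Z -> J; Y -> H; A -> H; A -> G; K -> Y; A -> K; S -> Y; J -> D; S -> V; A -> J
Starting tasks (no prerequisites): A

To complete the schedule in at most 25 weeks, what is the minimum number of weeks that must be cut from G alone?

Current finish: 27 weeks; target: 25.
G is on every critical path, so each week cut from G cuts the finish by one (this holds down to a finish of 25).
Need 27 − 25 = 2 weeks off G → G becomes 5 weeks, finish becomes 25.

2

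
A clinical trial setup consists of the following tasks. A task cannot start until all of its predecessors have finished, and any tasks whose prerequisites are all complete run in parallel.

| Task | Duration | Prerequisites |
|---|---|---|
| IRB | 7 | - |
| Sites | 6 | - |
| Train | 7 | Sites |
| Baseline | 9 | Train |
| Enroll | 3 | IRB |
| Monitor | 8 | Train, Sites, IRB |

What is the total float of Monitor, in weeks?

Critical path: Sites→Train→Baseline = 6+7+9 = 22, so the finish is 22 weeks.
The longest chain containing Monitor totals 21 weeks.
Slack of Monitor = 14 − 13 = 1 week.

1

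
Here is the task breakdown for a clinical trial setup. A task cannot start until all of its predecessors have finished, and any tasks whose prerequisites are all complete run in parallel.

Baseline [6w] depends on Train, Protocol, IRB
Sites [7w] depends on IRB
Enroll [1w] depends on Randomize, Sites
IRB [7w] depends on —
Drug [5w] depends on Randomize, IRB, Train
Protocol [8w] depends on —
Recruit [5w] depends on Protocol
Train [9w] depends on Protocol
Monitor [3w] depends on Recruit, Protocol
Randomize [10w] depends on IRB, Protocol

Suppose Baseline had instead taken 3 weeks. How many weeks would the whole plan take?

Actual critical path: Protocol→Train→Baseline = 8+9+6 = 23 ⇒ 23 weeks.
Since Baseline is critical, the -3 change carries straight to that chain (now 20 weeks).
The binding chain switches to Protocol→Randomize→Drug = 8+10+5 = 23; finish 23 weeks.

23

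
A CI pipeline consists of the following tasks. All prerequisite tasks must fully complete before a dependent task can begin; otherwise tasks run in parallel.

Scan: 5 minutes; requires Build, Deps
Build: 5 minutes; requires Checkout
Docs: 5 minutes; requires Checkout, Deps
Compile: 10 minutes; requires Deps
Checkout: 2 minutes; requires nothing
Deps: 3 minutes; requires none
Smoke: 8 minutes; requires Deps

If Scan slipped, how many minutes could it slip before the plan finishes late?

Critical path: Deps→Compile = 3+10 = 13, so the finish is 13 minutes.
The longest chain containing Scan totals 12 minutes.
Float = 13 − 12 = 1.

1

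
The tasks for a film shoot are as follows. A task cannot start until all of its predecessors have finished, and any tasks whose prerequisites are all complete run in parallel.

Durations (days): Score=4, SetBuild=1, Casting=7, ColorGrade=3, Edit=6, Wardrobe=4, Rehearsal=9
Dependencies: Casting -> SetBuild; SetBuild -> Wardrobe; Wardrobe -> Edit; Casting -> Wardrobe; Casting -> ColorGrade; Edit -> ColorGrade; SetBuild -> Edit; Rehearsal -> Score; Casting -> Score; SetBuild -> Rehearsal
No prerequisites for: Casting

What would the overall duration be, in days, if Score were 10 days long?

As given, the longest chain is Casting→SetBuild→Rehearsal→Score = 7+1+9+4 = 21, so the finish is 21 days.
Score is on the critical path; changing it to 10 makes that path 27 days.
No other chain overtakes it, so the finish is 27 days.

27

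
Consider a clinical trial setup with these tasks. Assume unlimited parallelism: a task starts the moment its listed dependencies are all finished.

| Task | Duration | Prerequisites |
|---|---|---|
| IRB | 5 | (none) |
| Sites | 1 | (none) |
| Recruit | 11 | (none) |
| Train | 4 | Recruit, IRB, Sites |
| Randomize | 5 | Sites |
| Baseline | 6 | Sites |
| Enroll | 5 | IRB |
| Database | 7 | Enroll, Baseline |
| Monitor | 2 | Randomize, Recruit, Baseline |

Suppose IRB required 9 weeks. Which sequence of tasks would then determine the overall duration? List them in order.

IRB, Enroll, Database

Critical path before the change: IRB→Enroll→Database = 5+5+7 = 17 giving 17 weeks.
Since IRB is critical, the +4 change carries straight to that chain (now 21 weeks).
That remains the longest chain; total 21 weeks.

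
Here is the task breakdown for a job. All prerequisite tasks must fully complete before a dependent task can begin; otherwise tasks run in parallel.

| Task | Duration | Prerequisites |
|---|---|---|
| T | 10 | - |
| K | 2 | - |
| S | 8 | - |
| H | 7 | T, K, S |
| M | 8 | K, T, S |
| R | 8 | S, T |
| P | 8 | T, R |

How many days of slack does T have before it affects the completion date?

Critical path: T→R→P = 10+8+8 = 26, so the finish is 26 days.
Longest path through T: 26 days (earliest finish 10, latest finish 10).
So T can slip 10 − 10 = 0 days.

0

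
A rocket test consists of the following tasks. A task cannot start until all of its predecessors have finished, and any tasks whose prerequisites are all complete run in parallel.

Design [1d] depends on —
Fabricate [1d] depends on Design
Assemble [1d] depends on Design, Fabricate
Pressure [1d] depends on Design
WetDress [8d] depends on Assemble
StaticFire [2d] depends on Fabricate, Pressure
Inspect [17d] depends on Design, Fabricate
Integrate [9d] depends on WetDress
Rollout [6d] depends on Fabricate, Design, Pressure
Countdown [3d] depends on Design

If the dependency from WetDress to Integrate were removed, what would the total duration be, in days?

19

Before: longest chain Design→Fabricate→Assemble→WetDress→Integrate = 1+1+1+8+9 = 20, finish 20.
Without WetDress→Integrate, Integrate's earliest start moves from 11 to 0.
The longest chain is now Design→Fabricate→Inspect = 1+1+17 = 19, so the schedule takes 19 days.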